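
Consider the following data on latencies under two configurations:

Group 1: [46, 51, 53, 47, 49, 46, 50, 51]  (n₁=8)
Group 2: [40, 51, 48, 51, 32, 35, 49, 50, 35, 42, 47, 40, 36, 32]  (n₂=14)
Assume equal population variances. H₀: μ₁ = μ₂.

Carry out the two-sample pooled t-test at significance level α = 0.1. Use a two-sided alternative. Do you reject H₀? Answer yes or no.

reject H₀: yes

x̄₁=49.125, s₁=2.588, n₁=8
x̄₂=42.000, s₂=7.222, n₂=14
s_p² = [7·2.588² + 13·7.222²]/20 = 36.2437
SE = √(s_p²·(1/8+1/14)) = 2.6682
t = (49.125−42.000)/2.6682 = 2.6703
df = 20
p-value (two-sided) = 0.01470
At α=0.1: p < α → reject H₀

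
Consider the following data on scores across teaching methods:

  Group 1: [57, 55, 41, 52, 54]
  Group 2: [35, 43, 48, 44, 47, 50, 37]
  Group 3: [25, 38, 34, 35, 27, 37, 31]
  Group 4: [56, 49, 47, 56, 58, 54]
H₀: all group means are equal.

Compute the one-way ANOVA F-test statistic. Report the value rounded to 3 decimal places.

Group means [51.80, 43.43, 32.43, 53.33], grand mean 44.400
SSB = Σnᵢ(x̄ᵢ−x̄)² = 1762.438; SSW = ΣΣ(x−x̄ᵢ)² = 591.562
MSB = 1762.438/3 = 587.4794; MSW = 591.562/21 = 28.1696
F = MSB/MSW = 20.8551
df = (3, 21)

test statistic = 20.855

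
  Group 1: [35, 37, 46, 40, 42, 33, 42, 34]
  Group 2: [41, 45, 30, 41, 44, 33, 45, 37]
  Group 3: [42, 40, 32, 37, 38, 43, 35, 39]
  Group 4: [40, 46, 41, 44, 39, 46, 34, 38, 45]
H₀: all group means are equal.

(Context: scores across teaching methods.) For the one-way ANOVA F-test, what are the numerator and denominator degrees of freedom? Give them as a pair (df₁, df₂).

degrees of freedom = [3, 29]

k = 4 groups, N = 33 total
df = (k−1, N−k) = (4−1, 33−4) = (3, 29)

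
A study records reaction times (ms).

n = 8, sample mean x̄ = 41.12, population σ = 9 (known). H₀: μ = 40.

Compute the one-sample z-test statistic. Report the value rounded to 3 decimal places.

test statistic = 0.352

SE = σ/√n = 9/√8 = 3.1820
z = (x̄−μ₀)/SE = (41.12−40)/3.1820 = 0.3520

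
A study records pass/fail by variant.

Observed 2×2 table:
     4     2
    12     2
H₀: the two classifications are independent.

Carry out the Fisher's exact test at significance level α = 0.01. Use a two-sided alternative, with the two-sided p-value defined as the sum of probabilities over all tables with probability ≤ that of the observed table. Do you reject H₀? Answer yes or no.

Margins: r₁=6, r₂=14, c₁=16, c₂=4, n=20
p_obs = C(6,4)·C(14,12)/C(20,16); sum pmf over tables with pmf ≤ p_obs
p-value (two-sided) = 0.54923
At α=0.01: p ≥ α → fail to reject H₀

reject H₀: no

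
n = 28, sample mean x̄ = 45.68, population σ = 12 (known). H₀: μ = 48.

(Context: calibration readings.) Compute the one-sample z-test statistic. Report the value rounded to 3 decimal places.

SE = σ/√n = 12/√28 = 2.2678
z = (x̄−μ₀)/SE = (45.68−48)/2.2678 = -1.0230

test statistic = -1.023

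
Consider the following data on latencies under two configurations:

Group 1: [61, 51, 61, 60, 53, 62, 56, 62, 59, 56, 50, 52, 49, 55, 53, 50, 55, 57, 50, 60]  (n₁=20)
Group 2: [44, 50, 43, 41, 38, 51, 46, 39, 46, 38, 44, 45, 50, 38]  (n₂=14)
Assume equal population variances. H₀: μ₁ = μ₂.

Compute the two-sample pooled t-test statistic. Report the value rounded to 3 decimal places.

x̄₁=55.600, s₁=4.465, n₁=20
x̄₂=43.786, s₂=4.577, n₂=14
s_p² = [19·4.465² + 13·4.577²]/32 = 20.3487
SE = √(s_p²·(1/20+1/14)) = 1.5719
t = (55.600−43.786)/1.5719 = 7.5159
df = 32

test statistic = 7.516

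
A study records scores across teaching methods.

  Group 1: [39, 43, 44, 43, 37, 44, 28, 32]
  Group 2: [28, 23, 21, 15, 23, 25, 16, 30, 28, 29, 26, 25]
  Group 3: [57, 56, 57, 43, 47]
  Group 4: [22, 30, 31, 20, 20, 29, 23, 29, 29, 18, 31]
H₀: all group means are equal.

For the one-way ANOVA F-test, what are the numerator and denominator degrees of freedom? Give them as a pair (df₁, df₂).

k = 4 groups, N = 36 total
df = (k−1, N−k) = (4−1, 36−4) = (3, 32)

degrees of freedom = [3, 32]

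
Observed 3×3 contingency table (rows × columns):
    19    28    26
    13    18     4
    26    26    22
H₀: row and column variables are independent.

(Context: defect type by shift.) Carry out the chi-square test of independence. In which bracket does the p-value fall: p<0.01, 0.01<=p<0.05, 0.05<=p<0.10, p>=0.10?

Row totals [73, 35, 74], col totals [58, 72, 52], n=182
χ² = (19−23.26)²/23.26 + (28−28.88)²/28.88 + (26−20.86)²/20.86 + (13−11.15)²/11.15 + (18−13.85)²/13.85 + (4−10.00)²/10.00 + (26−23.58)²/23.58 + (26−29.27)²/29.27 + (22−21.14)²/21.14 = 7.8769
df = 4
p-value (upper-tail) = 0.09619
→ bracket: 0.05<=p<0.10

p-value bracket: 0.05<=p<0.10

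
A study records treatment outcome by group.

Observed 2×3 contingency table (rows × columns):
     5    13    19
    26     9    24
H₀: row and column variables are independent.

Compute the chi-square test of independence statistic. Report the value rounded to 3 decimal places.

Row totals [37, 59], col totals [31, 22, 43], n=96
χ² = (5−11.95)²/11.95 + (13−8.48)²/8.48 + (19−16.57)²/16.57 + (26−19.05)²/19.05 + (9−13.52)²/13.52 + (24−26.43)²/26.43 = 11.0744
df = 2

test statistic = 11.074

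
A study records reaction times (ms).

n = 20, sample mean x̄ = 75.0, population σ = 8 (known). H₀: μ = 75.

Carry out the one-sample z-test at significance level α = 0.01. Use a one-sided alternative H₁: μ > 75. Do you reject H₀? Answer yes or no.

SE = σ/√n = 8/√20 = 1.7889
z = (x̄−μ₀)/SE = (75.0−75)/1.7889 = 0.0000
p-value (one-sided, H₁ greater) = 0.50000
At α=0.01: p ≥ α → fail to reject H₀

reject H₀: no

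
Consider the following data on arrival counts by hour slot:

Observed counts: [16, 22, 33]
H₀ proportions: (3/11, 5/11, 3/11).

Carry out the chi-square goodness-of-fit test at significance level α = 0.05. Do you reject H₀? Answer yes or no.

n = 71; E_i = n·p_i = [19.36, 32.27, 19.36]
χ² = (16−19.36)²/19.36 + (22−32.27)²/32.27 + (33−19.36)²/19.36 = 13.4573
df = 2
p-value (upper-tail) = 0.00120
At α=0.05: p < α → reject H₀

reject H₀: yes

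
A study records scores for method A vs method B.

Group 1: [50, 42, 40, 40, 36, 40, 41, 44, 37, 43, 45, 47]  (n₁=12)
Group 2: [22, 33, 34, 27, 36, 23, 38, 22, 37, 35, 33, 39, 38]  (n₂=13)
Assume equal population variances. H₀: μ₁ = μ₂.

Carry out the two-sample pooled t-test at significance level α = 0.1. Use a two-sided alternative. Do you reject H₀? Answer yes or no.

x̄₁=42.083, s₁=4.010, n₁=12
x̄₂=32.077, s₂=6.344, n₂=13
s_p² = [11·4.010² + 12·6.344²]/23 = 28.6887
SE = √(s_p²·(1/12+1/13)) = 2.1442
t = (42.083−32.077)/2.1442 = 4.6668
df = 23
p-value (two-sided) = 0.00011
At α=0.1: p < α → reject H₀

reject H₀: yes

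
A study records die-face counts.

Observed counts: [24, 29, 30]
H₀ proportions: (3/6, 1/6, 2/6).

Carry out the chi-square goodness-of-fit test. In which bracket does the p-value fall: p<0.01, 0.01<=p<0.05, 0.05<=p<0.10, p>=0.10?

n = 83; E_i = n·p_i = [41.50, 13.83, 27.67]
χ² = (24−41.50)²/41.50 + (29−13.83)²/13.83 + (30−27.67)²/27.67 = 24.2048
df = 2
p-value (upper-tail) = 0.00001
→ bracket: p<0.01

p-value bracket: p<0.01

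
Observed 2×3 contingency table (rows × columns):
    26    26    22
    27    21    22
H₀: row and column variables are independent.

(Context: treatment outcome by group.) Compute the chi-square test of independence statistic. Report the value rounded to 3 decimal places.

Row totals [74, 70], col totals [53, 47, 44], n=144
χ² = (26−27.24)²/27.24 + (26−24.15)²/24.15 + (22−22.61)²/22.61 + (27−25.76)²/25.76 + (21−22.85)²/22.85 + (22−21.39)²/21.39 = 0.4400
df = 2

test statistic = 0.440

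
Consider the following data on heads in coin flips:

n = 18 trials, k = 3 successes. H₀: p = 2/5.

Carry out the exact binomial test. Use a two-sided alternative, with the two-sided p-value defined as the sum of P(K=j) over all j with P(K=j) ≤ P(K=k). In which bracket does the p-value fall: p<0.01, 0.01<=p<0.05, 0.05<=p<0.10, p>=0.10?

Exact binomial: n=18, k=3, p₀=2/5=0.4000
P(X=j) = C(n,j)·p₀^j·(1−p₀)^(n−j); p = Σ P(X=j) over j with P(X=j) ≤ P(X=3)
p-value (two-sided) = 0.05306
→ bracket: 0.05<=p<0.10

p-value bracket: 0.05<=p<0.10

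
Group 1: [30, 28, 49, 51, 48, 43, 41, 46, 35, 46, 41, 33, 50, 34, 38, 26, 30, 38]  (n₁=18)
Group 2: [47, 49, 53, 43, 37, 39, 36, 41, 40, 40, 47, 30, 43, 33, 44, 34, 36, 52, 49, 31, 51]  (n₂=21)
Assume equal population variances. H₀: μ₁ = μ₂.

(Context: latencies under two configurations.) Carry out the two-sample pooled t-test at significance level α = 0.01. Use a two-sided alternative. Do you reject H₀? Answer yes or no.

x̄₁=39.278, s₁=8.035, n₁=18
x̄₂=41.667, s₂=6.995, n₂=21
s_p² = [17·8.035² + 20·6.995²]/37 = 56.1156
SE = √(s_p²·(1/18+1/21)) = 2.4062
t = (39.278−41.667)/2.4062 = -0.9928
df = 37
p-value (two-sided) = 0.32725
At α=0.01: p ≥ α → fail to reject H₀

reject H₀: no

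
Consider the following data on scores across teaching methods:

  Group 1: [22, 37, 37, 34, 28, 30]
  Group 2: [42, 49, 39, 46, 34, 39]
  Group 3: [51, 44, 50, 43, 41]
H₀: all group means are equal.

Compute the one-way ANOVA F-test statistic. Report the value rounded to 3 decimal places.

Group means [31.33, 41.50, 45.80], grand mean 39.176
SSB = Σnᵢ(x̄ᵢ−x̄)² = 620.837; SSW = ΣΣ(x−x̄ᵢ)² = 395.633
MSB = 620.837/2 = 310.4186; MSW = 395.633/14 = 28.2595
F = MSB/MSW = 10.9846
df = (2, 14)

test statistic = 10.985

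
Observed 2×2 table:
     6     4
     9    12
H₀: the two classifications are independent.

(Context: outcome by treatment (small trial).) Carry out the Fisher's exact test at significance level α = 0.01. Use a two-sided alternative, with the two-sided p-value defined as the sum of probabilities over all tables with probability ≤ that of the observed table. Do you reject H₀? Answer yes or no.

reject H₀: no

Margins: r₁=10, r₂=21, c₁=15, c₂=16, n=31
p_obs = C(10,6)·C(21,9)/C(31,15); sum pmf over tables with pmf ≤ p_obs
p-value (two-sided) = 0.45779
At α=0.01: p ≥ α → fail to reject H₀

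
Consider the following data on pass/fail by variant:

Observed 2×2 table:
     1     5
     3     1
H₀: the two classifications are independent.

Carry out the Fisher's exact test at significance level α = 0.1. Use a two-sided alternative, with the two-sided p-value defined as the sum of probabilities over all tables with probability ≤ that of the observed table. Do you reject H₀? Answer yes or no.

Margins: r₁=6, r₂=4, c₁=4, c₂=6, n=10
p_obs = C(6,1)·C(4,3)/C(10,4); sum pmf over tables with pmf ≤ p_obs
p-value (two-sided) = 0.19048
At α=0.1: p ≥ α → fail to reject H₀

reject H₀: no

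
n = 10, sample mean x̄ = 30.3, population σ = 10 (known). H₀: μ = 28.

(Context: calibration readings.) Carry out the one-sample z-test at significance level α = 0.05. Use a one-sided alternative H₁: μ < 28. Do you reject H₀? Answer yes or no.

reject H₀: no

SE = σ/√n = 10/√10 = 3.1623
z = (x̄−μ₀)/SE = (30.3−28)/3.1623 = 0.7273
p-value (one-sided, H₁ less) = 0.76649
At α=0.05: p ≥ α → fail to reject H₀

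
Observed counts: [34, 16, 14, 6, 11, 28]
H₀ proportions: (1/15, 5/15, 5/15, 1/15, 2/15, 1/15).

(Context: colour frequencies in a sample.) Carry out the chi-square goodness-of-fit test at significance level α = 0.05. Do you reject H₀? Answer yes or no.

n = 109; E_i = n·p_i = [7.27, 36.33, 36.33, 7.27, 14.53, 7.27]
χ² = (34−7.27)²/7.27 + (16−36.33)²/36.33 + (14−36.33)²/36.33 + (6−7.27)²/7.27 + (11−14.53)²/14.53 + (28−7.27)²/7.27 = 183.6927
df = 5
p-value (upper-tail) = 0.00000
At α=0.05: p < α → reject H₀

reject H₀: yes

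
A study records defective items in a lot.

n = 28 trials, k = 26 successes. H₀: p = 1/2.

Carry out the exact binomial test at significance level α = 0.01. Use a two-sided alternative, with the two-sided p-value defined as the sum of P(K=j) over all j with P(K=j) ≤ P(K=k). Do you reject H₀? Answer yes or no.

Exact binomial: n=28, k=26, p₀=1/2=0.5000
P(X=j) = C(n,j)·p₀^j·(1−p₀)^(n−j); p = Σ P(X=j) over j with P(X=j) ≤ P(X=26)
p-value (two-sided) = 0.00000
At α=0.01: p < α → reject H₀

reject H₀: yes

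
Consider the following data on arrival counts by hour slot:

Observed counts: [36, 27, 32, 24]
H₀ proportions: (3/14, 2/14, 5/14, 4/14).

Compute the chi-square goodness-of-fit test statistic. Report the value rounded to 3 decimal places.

n = 119; E_i = n·p_i = [25.50, 17.00, 42.50, 34.00]
χ² = (36−25.50)²/25.50 + (27−17.00)²/17.00 + (32−42.50)²/42.50 + (24−34.00)²/34.00 = 15.7412
df = 3

test statistic = 15.741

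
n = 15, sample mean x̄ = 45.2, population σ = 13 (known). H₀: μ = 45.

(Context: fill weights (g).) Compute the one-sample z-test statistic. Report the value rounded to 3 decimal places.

test statistic = 0.060

SE = σ/√n = 13/√15 = 3.3566
z = (x̄−μ₀)/SE = (45.2−45)/3.3566 = 0.0596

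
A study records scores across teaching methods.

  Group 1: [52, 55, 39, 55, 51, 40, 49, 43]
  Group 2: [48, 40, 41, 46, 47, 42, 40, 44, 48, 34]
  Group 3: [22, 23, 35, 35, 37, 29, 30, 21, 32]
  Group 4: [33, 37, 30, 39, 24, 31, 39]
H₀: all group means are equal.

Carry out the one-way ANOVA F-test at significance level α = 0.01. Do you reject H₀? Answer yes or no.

Group means [48.00, 43.00, 29.33, 33.29], grand mean 38.559
SSB = Σnᵢ(x̄ᵢ−x̄)² = 1870.954; SSW = ΣΣ(x−x̄ᵢ)² = 949.429
MSB = 1870.954/3 = 623.6513; MSW = 949.429/30 = 31.6476
F = MSB/MSW = 19.7061
df = (3, 30)
p-value (upper-tail) = 0.00000
At α=0.01: p < α → reject H₀

reject H₀: yes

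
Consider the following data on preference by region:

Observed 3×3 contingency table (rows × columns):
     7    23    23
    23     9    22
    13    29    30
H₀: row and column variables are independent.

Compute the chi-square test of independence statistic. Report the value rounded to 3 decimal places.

test statistic = 18.412

Row totals [53, 54, 72], col totals [43, 61, 75], n=179
χ² = (7−12.73)²/12.73 + (23−18.06)²/18.06 + (23−22.21)²/22.21 + (23−12.97)²/12.97 + (9−18.40)²/18.40 + (22−22.63)²/22.63 + (13−17.30)²/17.30 + (29−24.54)²/24.54 + (30−30.17)²/30.17 = 18.4124
df = 4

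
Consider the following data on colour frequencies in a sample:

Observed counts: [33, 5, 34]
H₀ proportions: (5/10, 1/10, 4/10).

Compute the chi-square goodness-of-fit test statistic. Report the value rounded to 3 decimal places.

n = 72; E_i = n·p_i = [36.00, 7.20, 28.80]
χ² = (33−36.00)²/36.00 + (5−7.20)²/7.20 + (34−28.80)²/28.80 = 1.8611
df = 2

test statistic = 1.861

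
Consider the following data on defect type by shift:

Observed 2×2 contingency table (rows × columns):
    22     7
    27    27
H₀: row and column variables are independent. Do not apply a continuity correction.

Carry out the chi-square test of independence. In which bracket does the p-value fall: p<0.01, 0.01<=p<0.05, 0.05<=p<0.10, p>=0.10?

Row totals [29, 54], col totals [49, 34], n=83
χ² = (22−17.12)²/17.12 + (7−11.88)²/11.88 + (27−31.88)²/31.88 + (27−22.12)²/22.12 = 5.2182
df = 1
p-value (upper-tail) = 0.02235
→ bracket: 0.01<=p<0.05

p-value bracket: 0.01<=p<0.05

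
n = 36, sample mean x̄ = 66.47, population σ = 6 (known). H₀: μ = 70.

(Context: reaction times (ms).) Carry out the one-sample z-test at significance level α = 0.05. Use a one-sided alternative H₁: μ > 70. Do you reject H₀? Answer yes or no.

SE = σ/√n = 6/√36 = 1.0000
z = (x̄−μ₀)/SE = (66.47−70)/1.0000 = -3.5300
p-value (one-sided, H₁ greater) = 0.99979
At α=0.05: p ≥ α → fail to reject H₀

reject H₀: no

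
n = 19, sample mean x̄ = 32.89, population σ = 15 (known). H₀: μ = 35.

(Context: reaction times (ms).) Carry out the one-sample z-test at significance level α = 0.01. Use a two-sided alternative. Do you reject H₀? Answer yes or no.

SE = σ/√n = 15/√19 = 3.4412
z = (x̄−μ₀)/SE = (32.89−35)/3.4412 = -0.6132
p-value (two-sided) = 0.53978
At α=0.01: p ≥ α → fail to reject H₀

reject H₀: no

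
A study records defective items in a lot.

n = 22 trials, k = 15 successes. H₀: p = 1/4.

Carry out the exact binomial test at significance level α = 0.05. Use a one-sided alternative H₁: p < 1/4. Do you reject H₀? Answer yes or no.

Exact binomial: n=22, k=15, p₀=1/4=0.2500
P(X≤15) from Σ C(n,i)·p₀^i·(1−p₀)^(n−i)
p-value (one-sided, H₁ less) = 1.00000
At α=0.05: p ≥ α → fail to reject H₀

reject H₀: no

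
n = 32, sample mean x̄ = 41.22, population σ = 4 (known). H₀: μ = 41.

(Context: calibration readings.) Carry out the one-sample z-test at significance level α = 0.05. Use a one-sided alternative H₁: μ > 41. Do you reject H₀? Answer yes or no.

SE = σ/√n = 4/√32 = 0.7071
z = (x̄−μ₀)/SE = (41.22−41)/0.7071 = 0.3111
p-value (one-sided, H₁ greater) = 0.37785
At α=0.05: p ≥ α → fail to reject H₀

reject H₀: no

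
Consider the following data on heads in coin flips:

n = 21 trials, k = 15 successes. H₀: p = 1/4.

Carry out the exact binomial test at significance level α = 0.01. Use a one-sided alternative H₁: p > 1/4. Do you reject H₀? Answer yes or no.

reject H₀: yes

Exact binomial: n=21, k=15, p₀=1/4=0.2500
P(X≥15) from Σ C(n,i)·p₀^i·(1−p₀)^(n−i)
p-value (one-sided, H₁ greater) = 0.00001
At α=0.01: p < α → reject H₀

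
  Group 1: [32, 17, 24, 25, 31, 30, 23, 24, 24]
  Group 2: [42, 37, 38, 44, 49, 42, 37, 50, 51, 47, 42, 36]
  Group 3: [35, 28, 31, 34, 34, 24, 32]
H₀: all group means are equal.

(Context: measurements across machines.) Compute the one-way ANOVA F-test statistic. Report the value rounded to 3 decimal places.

Group means [25.56, 42.92, 31.14], grand mean 34.393
SSB = Σnᵢ(x̄ᵢ−x̄)² = 1648.683; SSW = ΣΣ(x−x̄ᵢ)² = 585.996
MSB = 1648.683/2 = 824.3413; MSW = 585.996/25 = 23.4398
F = MSB/MSW = 35.1684
df = (2, 25)

test statistic = 35.168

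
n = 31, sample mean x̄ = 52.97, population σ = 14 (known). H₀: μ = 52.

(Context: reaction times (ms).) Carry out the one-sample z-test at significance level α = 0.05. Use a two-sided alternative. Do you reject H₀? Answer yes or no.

SE = σ/√n = 14/√31 = 2.5145
z = (x̄−μ₀)/SE = (52.97−52)/2.5145 = 0.3858
p-value (two-sided) = 0.69967
At α=0.05: p ≥ α → fail to reject H₀

reject H₀: no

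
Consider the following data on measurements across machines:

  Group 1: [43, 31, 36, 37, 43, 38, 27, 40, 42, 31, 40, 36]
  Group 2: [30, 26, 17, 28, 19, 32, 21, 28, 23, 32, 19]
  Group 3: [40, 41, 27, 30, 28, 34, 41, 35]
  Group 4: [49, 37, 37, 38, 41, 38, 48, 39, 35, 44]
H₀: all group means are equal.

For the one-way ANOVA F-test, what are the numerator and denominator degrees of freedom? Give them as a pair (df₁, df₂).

k = 4 groups, N = 41 total
df = (k−1, N−k) = (4−1, 41−4) = (3, 37)

degrees of freedom = [3, 37]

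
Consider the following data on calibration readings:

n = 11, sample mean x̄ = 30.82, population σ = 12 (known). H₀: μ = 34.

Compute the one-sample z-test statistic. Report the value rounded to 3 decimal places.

test statistic = -0.879

SE = σ/√n = 12/√11 = 3.6181
z = (x̄−μ₀)/SE = (30.82−34)/3.6181 = -0.8789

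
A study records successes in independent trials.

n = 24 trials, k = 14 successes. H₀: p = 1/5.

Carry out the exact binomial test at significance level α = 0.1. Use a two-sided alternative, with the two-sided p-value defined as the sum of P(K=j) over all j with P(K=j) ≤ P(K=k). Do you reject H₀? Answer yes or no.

reject H₀: yes

Exact binomial: n=24, k=14, p₀=1/5=0.2000
P(X=j) = C(n,j)·p₀^j·(1−p₀)^(n−j); p = Σ P(X=j) over j with P(X=j) ≤ P(X=14)
p-value (two-sided) = 0.00004
At α=0.1: p < α → reject H₀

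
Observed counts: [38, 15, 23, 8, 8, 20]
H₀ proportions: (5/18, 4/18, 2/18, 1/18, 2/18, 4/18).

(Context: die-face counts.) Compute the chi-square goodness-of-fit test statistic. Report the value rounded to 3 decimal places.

n = 112; E_i = n·p_i = [31.11, 24.89, 12.44, 6.22, 12.44, 24.89]
χ² = (38−31.11)²/31.11 + (15−24.89)²/24.89 + (23−12.44)²/12.44 + (8−6.22)²/6.22 + (8−12.44)²/12.44 + (20−24.89)²/24.89 = 17.4634
df = 5

test statistic = 17.463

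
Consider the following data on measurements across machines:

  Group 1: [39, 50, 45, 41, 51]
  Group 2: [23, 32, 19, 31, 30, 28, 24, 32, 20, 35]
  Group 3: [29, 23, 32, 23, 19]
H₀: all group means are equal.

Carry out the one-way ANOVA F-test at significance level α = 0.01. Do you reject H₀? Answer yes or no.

reject H₀: yes

Group means [45.20, 27.40, 25.20], grand mean 31.300
SSB = Σnᵢ(x̄ᵢ−x̄)² = 1304.200; SSW = ΣΣ(x−x̄ᵢ)² = 498.000
MSB = 1304.200/2 = 652.1000; MSW = 498.000/17 = 29.2941
F = MSB/MSW = 22.2604
df = (2, 17)
p-value (upper-tail) = 0.00002
At α=0.01: p < α → reject H₀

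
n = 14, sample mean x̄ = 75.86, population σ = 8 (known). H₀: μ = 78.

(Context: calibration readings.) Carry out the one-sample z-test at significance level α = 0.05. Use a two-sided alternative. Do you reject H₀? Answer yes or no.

SE = σ/√n = 8/√14 = 2.1381
z = (x̄−μ₀)/SE = (75.86−78)/2.1381 = -1.0009
p-value (two-sided) = 0.31688
At α=0.05: p ≥ α → fail to reject H₀

reject H₀: no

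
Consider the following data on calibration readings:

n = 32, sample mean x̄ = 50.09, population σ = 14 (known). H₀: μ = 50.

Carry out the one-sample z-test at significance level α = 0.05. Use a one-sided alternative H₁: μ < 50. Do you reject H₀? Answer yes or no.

reject H₀: no

SE = σ/√n = 14/√32 = 2.4749
z = (x̄−μ₀)/SE = (50.09−50)/2.4749 = 0.0364
p-value (one-sided, H₁ less) = 0.51450
At α=0.05: p ≥ α → fail to reject H₀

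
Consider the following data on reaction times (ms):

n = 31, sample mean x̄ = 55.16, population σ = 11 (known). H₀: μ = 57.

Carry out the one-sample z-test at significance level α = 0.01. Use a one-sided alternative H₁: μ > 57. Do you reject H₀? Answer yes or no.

reject H₀: no

SE = σ/√n = 11/√31 = 1.9757
z = (x̄−μ₀)/SE = (55.16−57)/1.9757 = -0.9313
p-value (one-sided, H₁ greater) = 0.82416
At α=0.01: p ≥ α → fail to reject H₀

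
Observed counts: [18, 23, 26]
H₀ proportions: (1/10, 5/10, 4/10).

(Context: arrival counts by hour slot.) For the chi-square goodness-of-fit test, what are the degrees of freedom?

df = k − 1 = 3 − 1 = 2

degrees of freedom = 2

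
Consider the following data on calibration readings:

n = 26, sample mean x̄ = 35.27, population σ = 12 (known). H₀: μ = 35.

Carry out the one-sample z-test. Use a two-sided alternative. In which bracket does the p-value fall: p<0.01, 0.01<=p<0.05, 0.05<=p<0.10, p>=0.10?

p-value bracket: p>=0.10

SE = σ/√n = 12/√26 = 2.3534
z = (x̄−μ₀)/SE = (35.27−35)/2.3534 = 0.1147
p-value (two-sided) = 0.90866
→ bracket: p>=0.10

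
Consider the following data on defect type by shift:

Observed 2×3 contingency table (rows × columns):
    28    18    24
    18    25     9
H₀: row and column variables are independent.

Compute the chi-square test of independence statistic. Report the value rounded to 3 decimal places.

Row totals [70, 52], col totals [46, 43, 33], n=122
χ² = (28−26.39)²/26.39 + (18−24.67)²/24.67 + (24−18.93)²/18.93 + (18−19.61)²/19.61 + (25−18.33)²/18.33 + (9−14.07)²/14.07 = 7.6423
df = 2

test statistic = 7.642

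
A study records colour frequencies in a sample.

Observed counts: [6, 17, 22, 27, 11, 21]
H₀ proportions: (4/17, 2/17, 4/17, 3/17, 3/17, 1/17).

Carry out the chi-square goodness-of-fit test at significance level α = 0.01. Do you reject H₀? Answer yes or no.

reject H₀: yes

n = 104; E_i = n·p_i = [24.47, 12.24, 24.47, 18.35, 18.35, 6.12]
χ² = (6−24.47)²/24.47 + (17−12.24)²/12.24 + (22−24.47)²/24.47 + (27−18.35)²/18.35 + (11−18.35)²/18.35 + (21−6.12)²/6.12 = 59.2708
df = 5
p-value (upper-tail) = 0.00000
At α=0.01: p < α → reject H₀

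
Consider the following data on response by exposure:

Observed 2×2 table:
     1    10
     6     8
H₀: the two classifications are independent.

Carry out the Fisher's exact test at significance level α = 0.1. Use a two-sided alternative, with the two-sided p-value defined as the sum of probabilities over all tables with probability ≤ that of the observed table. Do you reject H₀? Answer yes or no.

Margins: r₁=11, r₂=14, c₁=7, c₂=18, n=25
p_obs = C(11,1)·C(14,6)/C(25,7); sum pmf over tables with pmf ≤ p_obs
p-value (two-sided) = 0.09000
At α=0.1: p < α → reject H₀

reject H₀: yes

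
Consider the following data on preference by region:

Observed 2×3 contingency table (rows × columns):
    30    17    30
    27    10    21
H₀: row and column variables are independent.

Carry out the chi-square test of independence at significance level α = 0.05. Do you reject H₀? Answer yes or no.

reject H₀: no

Row totals [77, 58], col totals [57, 27, 51], n=135
χ² = (30−32.51)²/32.51 + (17−15.40)²/15.40 + (30−29.09)²/29.09 + (27−24.49)²/24.49 + (10−11.60)²/11.60 + (21−21.91)²/21.91 = 0.9048
df = 2
p-value (upper-tail) = 0.63610
At α=0.05: p ≥ α → fail to reject H₀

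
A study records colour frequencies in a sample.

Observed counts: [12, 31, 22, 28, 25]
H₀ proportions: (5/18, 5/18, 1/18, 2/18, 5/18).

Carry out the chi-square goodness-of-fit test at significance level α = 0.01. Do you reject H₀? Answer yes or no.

n = 118; E_i = n·p_i = [32.78, 32.78, 6.56, 13.11, 32.78]
χ² = (12−32.78)²/32.78 + (31−32.78)²/32.78 + (22−6.56)²/6.56 + (28−13.11)²/13.11 + (25−32.78)²/32.78 = 68.4068
df = 4
p-value (upper-tail) = 0.00000
At α=0.01: p < α → reject H₀

reject H₀: yes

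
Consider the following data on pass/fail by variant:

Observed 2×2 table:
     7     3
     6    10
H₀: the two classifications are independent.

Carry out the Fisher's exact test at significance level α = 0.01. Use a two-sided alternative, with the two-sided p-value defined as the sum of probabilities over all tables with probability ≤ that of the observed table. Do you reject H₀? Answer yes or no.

Margins: r₁=10, r₂=16, c₁=13, c₂=13, n=26
p_obs = C(10,7)·C(16,6)/C(26,13); sum pmf over tables with pmf ≤ p_obs
p-value (two-sided) = 0.22619
At α=0.01: p ≥ α → fail to reject H₀

reject H₀: no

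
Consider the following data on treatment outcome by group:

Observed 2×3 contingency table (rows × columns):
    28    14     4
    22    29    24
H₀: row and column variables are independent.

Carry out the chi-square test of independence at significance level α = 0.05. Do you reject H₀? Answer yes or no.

reject H₀: yes

Row totals [46, 75], col totals [50, 43, 28], n=121
χ² = (28−19.01)²/19.01 + (14−16.35)²/16.35 + (4−10.64)²/10.64 + (22−30.99)²/30.99 + (29−26.65)²/26.65 + (24−17.36)²/17.36 = 14.0976
df = 2
p-value (upper-tail) = 0.00087
At α=0.05: p < α → reject H₀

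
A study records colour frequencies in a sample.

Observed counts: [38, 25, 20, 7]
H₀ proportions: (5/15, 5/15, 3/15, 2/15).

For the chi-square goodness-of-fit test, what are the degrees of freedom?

df = k − 1 = 4 − 1 = 3

degrees of freedom = 3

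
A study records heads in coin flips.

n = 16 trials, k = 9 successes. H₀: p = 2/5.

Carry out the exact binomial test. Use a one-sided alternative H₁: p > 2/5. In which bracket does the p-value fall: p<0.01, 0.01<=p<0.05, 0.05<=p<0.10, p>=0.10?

p-value bracket: p>=0.10

Exact binomial: n=16, k=9, p₀=2/5=0.4000
P(X≥9) from Σ C(n,i)·p₀^i·(1−p₀)^(n−i)
p-value (one-sided, H₁ greater) = 0.14227
→ bracket: p>=0.10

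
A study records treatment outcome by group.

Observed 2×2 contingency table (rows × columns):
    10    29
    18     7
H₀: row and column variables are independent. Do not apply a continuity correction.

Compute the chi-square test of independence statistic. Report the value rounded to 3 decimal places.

test statistic = 13.304

Row totals [39, 25], col totals [28, 36], n=64
χ² = (10−17.06)²/17.06 + (29−21.94)²/21.94 + (18−10.94)²/10.94 + (7−14.06)²/14.06 = 13.3043
df = 1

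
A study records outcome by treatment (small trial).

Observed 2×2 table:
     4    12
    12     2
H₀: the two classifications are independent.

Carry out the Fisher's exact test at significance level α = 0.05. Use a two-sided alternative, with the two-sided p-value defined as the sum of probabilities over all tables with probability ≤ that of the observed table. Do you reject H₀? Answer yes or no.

Margins: r₁=16, r₂=14, c₁=16, c₂=14, n=30
p_obs = C(16,4)·C(14,12)/C(30,16); sum pmf over tables with pmf ≤ p_obs
p-value (two-sided) = 0.00127
At α=0.05: p < α → reject H₀

reject H₀: yes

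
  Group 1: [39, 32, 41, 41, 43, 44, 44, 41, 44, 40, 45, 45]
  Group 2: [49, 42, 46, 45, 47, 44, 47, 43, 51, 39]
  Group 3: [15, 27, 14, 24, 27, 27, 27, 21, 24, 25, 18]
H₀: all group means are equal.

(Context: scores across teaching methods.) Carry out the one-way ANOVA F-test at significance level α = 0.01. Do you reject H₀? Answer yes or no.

Group means [41.58, 45.30, 22.64], grand mean 36.394
SSB = Σnᵢ(x̄ᵢ−x̄)² = 3198.317; SSW = ΣΣ(x−x̄ᵢ)² = 497.562
MSB = 3198.317/2 = 1599.1583; MSW = 497.562/30 = 16.5854
F = MSB/MSW = 96.4196
df = (2, 30)
p-value (upper-tail) = 0.00000
At α=0.01: p < α → reject H₀

reject H₀: yes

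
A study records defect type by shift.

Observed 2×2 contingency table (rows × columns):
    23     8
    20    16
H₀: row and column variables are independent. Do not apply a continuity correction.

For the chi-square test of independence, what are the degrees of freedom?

df = (r−1)(c−1) = (2−1)·(2−1) = 1

degrees of freedom = 1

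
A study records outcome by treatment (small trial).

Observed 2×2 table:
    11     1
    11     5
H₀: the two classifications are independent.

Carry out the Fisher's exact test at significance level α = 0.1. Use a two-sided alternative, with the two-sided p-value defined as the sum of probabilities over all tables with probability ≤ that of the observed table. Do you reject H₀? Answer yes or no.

Margins: r₁=12, r₂=16, c₁=22, c₂=6, n=28
p_obs = C(12,11)·C(16,11)/C(28,22); sum pmf over tables with pmf ≤ p_obs
p-value (two-sided) = 0.19648
At α=0.1: p ≥ α → fail to reject H₀

reject H₀: no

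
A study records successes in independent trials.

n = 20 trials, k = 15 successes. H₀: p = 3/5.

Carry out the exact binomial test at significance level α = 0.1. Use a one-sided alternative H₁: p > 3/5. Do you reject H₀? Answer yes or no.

reject H₀: no

Exact binomial: n=20, k=15, p₀=3/5=0.6000
P(X≥15) from Σ C(n,i)·p₀^i·(1−p₀)^(n−i)
p-value (one-sided, H₁ greater) = 0.12560
At α=0.1: p ≥ α → fail to reject H₀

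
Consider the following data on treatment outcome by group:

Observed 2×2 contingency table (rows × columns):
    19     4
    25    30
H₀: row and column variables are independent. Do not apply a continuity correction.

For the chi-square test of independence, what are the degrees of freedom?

df = (r−1)(c−1) = (2−1)·(2−1) = 1

degrees of freedom = 1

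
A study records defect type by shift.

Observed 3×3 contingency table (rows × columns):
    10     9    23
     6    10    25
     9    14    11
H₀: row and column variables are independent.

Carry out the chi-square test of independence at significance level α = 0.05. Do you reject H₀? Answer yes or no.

reject H₀: no

Row totals [42, 41, 34], col totals [25, 33, 59], n=117
χ² = (10−8.97)²/8.97 + (9−11.85)²/11.85 + (23−21.18)²/21.18 + (6−8.76)²/8.76 + (10−11.56)²/11.56 + (25−20.68)²/20.68 + (9−7.26)²/7.26 + (14−9.59)²/9.59 + (11−17.15)²/17.15 = 7.5889
df = 4
p-value (upper-tail) = 0.10785
At α=0.05: p ≥ α → fail to reject H₀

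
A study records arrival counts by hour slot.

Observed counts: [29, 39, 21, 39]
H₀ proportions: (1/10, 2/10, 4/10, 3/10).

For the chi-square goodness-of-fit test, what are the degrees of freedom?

df = k − 1 = 4 − 1 = 3

degrees of freedom = 3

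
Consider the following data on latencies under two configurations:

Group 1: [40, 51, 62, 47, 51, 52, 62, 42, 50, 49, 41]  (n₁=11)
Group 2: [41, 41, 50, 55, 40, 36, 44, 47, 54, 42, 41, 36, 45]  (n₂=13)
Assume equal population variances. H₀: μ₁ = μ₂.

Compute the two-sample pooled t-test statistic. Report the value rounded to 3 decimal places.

x̄₁=49.727, s₁=7.404, n₁=11
x̄₂=44.000, s₂=6.069, n₂=13
s_p² = [10·7.404² + 12·6.069²]/22 = 45.0083
SE = √(s_p²·(1/11+1/13)) = 2.7484
t = (49.727−44.000)/2.7484 = 2.0838
df = 22

test statistic = 2.084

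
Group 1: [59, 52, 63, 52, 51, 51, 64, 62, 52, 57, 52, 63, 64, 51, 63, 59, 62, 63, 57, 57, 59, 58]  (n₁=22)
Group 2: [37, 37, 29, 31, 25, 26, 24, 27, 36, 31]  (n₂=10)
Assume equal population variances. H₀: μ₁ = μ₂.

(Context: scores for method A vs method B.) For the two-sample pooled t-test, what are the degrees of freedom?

df = n₁ + n₂ − 2 = 22 + 10 − 2 = 30

degrees of freedom = 30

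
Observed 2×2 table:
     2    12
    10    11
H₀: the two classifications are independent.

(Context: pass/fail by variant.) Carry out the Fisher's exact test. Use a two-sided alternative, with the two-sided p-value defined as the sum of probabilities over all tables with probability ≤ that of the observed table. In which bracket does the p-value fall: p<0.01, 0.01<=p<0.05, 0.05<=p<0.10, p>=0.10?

Margins: r₁=14, r₂=21, c₁=12, c₂=23, n=35
p_obs = C(14,2)·C(21,10)/C(35,12); sum pmf over tables with pmf ≤ p_obs
p-value (two-sided) = 0.06973
→ bracket: 0.05<=p<0.10

p-value bracket: 0.05<=p<0.10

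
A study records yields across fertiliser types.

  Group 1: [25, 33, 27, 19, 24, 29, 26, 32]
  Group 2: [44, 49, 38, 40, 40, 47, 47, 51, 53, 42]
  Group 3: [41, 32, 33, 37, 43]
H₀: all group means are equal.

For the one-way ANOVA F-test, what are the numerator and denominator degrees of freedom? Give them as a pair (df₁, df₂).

k = 3 groups, N = 23 total
df = (k−1, N−k) = (3−1, 23−3) = (2, 20)

degrees of freedom = [2, 20]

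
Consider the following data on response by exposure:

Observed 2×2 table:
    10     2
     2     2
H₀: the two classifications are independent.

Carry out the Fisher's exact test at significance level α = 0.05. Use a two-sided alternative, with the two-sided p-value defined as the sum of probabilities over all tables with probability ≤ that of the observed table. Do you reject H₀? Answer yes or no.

reject H₀: no

Margins: r₁=12, r₂=4, c₁=12, c₂=4, n=16
p_obs = C(12,10)·C(4,2)/C(16,12); sum pmf over tables with pmf ≤ p_obs
p-value (two-sided) = 0.24451
At α=0.05: p ≥ α → fail to reject H₀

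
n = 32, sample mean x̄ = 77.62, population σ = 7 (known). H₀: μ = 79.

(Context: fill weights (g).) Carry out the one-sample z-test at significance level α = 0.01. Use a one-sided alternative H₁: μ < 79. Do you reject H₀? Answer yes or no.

reject H₀: no

SE = σ/√n = 7/√32 = 1.2374
z = (x̄−μ₀)/SE = (77.62−79)/1.2374 = -1.1152
p-value (one-sided, H₁ less) = 0.13238
At α=0.01: p ≥ α → fail to reject H₀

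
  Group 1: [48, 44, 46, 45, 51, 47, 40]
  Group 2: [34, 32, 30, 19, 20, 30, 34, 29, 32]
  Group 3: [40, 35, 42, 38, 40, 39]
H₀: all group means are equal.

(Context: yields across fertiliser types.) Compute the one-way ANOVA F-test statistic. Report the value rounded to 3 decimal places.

test statistic = 31.650

Group means [45.86, 28.89, 39.00], grand mean 37.045
SSB = Σnᵢ(x̄ᵢ−x̄)² = 1165.209; SSW = ΣΣ(x−x̄ᵢ)² = 349.746
MSB = 1165.209/2 = 582.6043; MSW = 349.746/19 = 18.4077
F = MSB/MSW = 31.6501
df = (2, 19)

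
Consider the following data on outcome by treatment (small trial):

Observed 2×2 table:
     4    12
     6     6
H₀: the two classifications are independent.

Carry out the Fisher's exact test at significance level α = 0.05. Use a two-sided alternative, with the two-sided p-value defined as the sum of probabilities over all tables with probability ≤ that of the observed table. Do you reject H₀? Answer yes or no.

Margins: r₁=16, r₂=12, c₁=10, c₂=18, n=28
p_obs = C(16,4)·C(12,6)/C(28,10); sum pmf over tables with pmf ≤ p_obs
p-value (two-sided) = 0.24254
At α=0.05: p ≥ α → fail to reject H₀

reject H₀: no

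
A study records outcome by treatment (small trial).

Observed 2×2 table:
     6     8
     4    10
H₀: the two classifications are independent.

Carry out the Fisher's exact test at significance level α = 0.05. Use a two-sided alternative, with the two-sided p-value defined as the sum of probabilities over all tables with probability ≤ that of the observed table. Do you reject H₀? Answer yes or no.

reject H₀: no

Margins: r₁=14, r₂=14, c₁=10, c₂=18, n=28
p_obs = C(14,6)·C(14,4)/C(28,10); sum pmf over tables with pmf ≤ p_obs
p-value (two-sided) = 0.69458
At α=0.05: p ≥ α → fail to reject H₀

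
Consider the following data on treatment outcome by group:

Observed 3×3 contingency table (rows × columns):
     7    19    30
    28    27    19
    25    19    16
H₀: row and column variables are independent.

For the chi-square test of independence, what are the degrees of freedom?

df = (r−1)(c−1) = (3−1)·(3−1) = 4

degrees of freedom = 4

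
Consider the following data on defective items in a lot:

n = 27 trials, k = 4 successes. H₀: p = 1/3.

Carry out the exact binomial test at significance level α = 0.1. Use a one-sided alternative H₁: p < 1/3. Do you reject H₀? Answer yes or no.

reject H₀: yes

Exact binomial: n=27, k=4, p₀=1/3=0.3333
P(X≤4) from Σ C(n,i)·p₀^i·(1−p₀)^(n−i)
p-value (one-sided, H₁ less) = 0.02754
At α=0.1: p < α → reject H₀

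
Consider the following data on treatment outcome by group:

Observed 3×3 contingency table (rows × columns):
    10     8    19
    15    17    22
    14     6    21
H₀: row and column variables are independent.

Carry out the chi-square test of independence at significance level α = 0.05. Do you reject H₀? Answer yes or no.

Row totals [37, 54, 41], col totals [39, 31, 62], n=132
χ² = (10−10.93)²/10.93 + (8−8.69)²/8.69 + (19−17.38)²/17.38 + (15−15.95)²/15.95 + (17−12.68)²/12.68 + (22−25.36)²/25.36 + (14−12.11)²/12.11 + (6−9.63)²/9.63 + (21−19.26)²/19.26 = 4.0779
df = 4
p-value (upper-tail) = 0.39557
At α=0.05: p ≥ α → fail to reject H₀

reject H₀: no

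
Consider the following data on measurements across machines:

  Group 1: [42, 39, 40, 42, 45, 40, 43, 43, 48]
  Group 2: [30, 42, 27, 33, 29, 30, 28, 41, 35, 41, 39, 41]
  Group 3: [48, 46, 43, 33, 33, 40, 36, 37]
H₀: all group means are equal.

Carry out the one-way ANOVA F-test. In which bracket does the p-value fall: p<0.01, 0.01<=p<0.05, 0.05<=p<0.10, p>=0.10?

p-value bracket: p<0.01

Group means [42.44, 34.67, 39.50], grand mean 38.414
SSB = Σnᵢ(x̄ᵢ−x̄)² = 324.146; SSW = ΣΣ(x−x̄ᵢ)² = 666.889
MSB = 324.146/2 = 162.0728; MSW = 666.889/26 = 25.6496
F = MSB/MSW = 6.3187
df = (2, 26)
p-value (upper-tail) = 0.00580
→ bracket: p<0.01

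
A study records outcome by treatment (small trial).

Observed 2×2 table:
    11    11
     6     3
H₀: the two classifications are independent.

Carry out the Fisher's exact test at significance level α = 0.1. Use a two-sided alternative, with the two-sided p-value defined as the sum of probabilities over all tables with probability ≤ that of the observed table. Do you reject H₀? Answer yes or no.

reject H₀: no

Margins: r₁=22, r₂=9, c₁=17, c₂=14, n=31
p_obs = C(22,11)·C(9,6)/C(31,17); sum pmf over tables with pmf ≤ p_obs
p-value (two-sided) = 0.45640
At α=0.1: p ≥ α → fail to reject H₀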